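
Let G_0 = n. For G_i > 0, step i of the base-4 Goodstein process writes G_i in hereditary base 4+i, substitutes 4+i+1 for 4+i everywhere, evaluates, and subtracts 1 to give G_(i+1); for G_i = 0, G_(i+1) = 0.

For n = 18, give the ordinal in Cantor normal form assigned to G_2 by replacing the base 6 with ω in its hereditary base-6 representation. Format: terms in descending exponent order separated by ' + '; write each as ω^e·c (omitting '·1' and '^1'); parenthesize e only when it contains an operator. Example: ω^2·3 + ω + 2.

ω^2

i=0: 18 = 4^2 + 2 (b=4); 4→5: 5^2 + 2 = 27; 27−1 = 26
i=1: 26 = 5^2 + 1 (b=5); 5→6: 6^2 + 1 = 37; 37−1 = 36
i=2: 36 = 6^2 (b=6); 6→7: 7^2 = 49; 49−1 = 48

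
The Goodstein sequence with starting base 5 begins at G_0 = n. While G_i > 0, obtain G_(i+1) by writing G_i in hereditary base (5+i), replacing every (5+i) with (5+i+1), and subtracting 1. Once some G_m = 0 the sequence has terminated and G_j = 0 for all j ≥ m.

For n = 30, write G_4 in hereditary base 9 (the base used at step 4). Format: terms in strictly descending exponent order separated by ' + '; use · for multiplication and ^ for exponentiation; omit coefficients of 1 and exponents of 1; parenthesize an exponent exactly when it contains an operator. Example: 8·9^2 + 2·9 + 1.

i=0: 30 = 5^2 + 5 (b=5); 5→6: 6^2 + 6 = 42; 42−1 = 41
i=1: 41 = 6^2 + 5 (b=6); 6→7: 7^2 + 5 = 54; 54−1 = 53
i=2: 53 = 7^2 + 4 (b=7); 7→8: 8^2 + 4 = 68; 68−1 = 67
i=3: 67 = 8^2 + 3 (b=8); 8→9: 9^2 + 3 = 84; 84−1 = 83
i=4: 83 = 9^2 + 2 (b=9); 9→10: 10^2 + 2 = 102; 102−1 = 101

9^2 + 2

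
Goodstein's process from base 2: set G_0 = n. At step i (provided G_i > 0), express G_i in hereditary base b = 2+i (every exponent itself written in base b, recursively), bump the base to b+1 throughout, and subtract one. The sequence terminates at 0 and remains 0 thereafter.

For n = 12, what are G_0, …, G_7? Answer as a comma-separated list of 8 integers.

12, 107, 1065, 15685, 280019, 5764910, 134217867, 3486784574

(0) 12|_2 = 2^(2 + 1) + 2^2 ↦ 3^(3 + 1) + 3^3|_3 = 108 ⇒ 107
(1) 107|_3 = 3^(3 + 1) + 2·3^2 + 2·3 + 2 ↦ 4^(4 + 1) + 2·4^2 + 2·4 + 2|_4 = 1066 ⇒ 1065
(2) 1065|_4 = 4^(4 + 1) + 2·4^2 + 2·4 + 1 ↦ 5^(5 + 1) + 2·5^2 + 2·5 + 1|_5 = 15686 ⇒ 15685
(3) 15685|_5 = 5^(5 + 1) + 2·5^2 + 2·5 ↦ 6^(6 + 1) + 2·6^2 + 2·6|_6 = 280020 ⇒ 280019
(4) 280019|_6 = 6^(6 + 1) + 2·6^2 + 6 + 5 ↦ 7^(7 + 1) + 2·7^2 + 7 + 5|_7 = 5764911 ⇒ 5764910
(5) 5764910|_7 = 7^(7 + 1) + 2·7^2 + 7 + 4 ↦ 8^(8 + 1) + 2·8^2 + 8 + 4|_8 = 134217868 ⇒ 134217867
(6) 134217867|_8 = 8^(8 + 1) + 2·8^2 + 8 + 3 ↦ 9^(9 + 1) + 2·9^2 + 9 + 3|_9 = 3486784575 ⇒ 3486784574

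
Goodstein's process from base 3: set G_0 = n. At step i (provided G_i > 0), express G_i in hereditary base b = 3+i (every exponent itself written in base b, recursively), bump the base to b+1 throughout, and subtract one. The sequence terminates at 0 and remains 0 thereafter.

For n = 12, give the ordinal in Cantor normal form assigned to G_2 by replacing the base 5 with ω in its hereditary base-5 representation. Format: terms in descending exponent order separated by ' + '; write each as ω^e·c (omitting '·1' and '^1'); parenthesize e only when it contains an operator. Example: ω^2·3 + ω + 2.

ω^2 + 2

[0] 12 ≡ 3^2 + 3 (base 3). Lift 4: 20. −1: 19.
[1] 19 ≡ 4^2 + 3 (base 4). Lift 5: 28. −1: 27.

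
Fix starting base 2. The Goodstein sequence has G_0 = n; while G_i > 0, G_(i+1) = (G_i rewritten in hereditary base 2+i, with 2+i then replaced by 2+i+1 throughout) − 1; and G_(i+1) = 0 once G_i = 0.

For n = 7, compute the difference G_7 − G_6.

step 0: 7 = 2^2 + 2 + 1; sub 3 for 2: 3^3 + 3 + 1; = 31; G_1 = 31−1 = 30
step 1: 30 = 3^3 + 3; sub 4 for 3: 4^4 + 4; = 260; G_2 = 260−1 = 259
step 2: 259 = 4^4 + 3; sub 5 for 4: 5^5 + 3; = 3128; G_3 = 3128−1 = 3127
step 3: 3127 = 5^5 + 2; sub 6 for 5: 6^6 + 2; = 46658; G_4 = 46658−1 = 46657
step 4: 46657 = 6^6 + 1; sub 7 for 6: 7^7 + 1; = 823544; G_5 = 823544−1 = 823543
step 5: 823543 = 7^7; sub 8 for 7: 8^8; = 16777216; G_6 = 16777216−1 = 16777215
step 6: 16777215 = 7·8^7 + 7·8^6 + 7·8^5 + 7·8^4 + 7·8^3 + 7·8^2 + 7·8 + 7; sub 9 for 8: 7·9^7 + 7·9^6 + 7·9^5 + 7·9^4 + 7·9^3 + 7·9^2 + 7·9 + 7; = 37665880; G_7 = 37665880−1 = 37665879

20888664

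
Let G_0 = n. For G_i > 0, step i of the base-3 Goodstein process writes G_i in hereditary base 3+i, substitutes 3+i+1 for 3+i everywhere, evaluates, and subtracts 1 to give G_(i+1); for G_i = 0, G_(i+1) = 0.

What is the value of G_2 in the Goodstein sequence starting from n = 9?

17

G_0 = 9. HB_3(9) = 3^2. Bump = 16. G_1 = 15.
G_1 = 15. HB_4(15) = 3·4 + 3. Bump = 18. G_2 = 17.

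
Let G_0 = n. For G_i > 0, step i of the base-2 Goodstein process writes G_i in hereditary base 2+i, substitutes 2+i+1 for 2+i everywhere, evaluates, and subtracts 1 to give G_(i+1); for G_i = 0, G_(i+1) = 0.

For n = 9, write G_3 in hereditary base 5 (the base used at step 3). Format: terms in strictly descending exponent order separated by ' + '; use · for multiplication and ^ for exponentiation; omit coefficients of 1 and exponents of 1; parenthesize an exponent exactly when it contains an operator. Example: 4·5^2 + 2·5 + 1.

9 —HB2→ 2^(2 + 1) + 1 —bump→ 3^(3 + 1) + 1 = 82 —(−1)→ 81
81 —HB3→ 3^(3 + 1) —bump→ 4^(4 + 1) = 1024 —(−1)→ 1023
1023 —HB4→ 3·4^4 + 3·4^3 + 3·4^2 + 3·4 + 3 —bump→ 3·5^5 + 3·5^3 + 3·5^2 + 3·5 + 3 = 9843 —(−1)→ 9842
9842 —HB5→ 3·5^5 + 3·5^3 + 3·5^2 + 3·5 + 2 —bump→ 3·6^6 + 3·6^3 + 3·6^2 + 3·6 + 2 = 140744 —(−1)→ 140743

3·5^5 + 3·5^3 + 3·5^2 + 3·5 + 2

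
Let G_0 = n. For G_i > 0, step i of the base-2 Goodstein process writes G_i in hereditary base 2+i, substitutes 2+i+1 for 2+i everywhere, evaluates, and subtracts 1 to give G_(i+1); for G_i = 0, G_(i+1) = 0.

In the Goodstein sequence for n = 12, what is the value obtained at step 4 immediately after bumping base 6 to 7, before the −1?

5764911

(0) 12|_2 = 2^(2 + 1) + 2^2 ↦ 3^(3 + 1) + 3^3|_3 = 108 ⇒ 107
(1) 107|_3 = 3^(3 + 1) + 2·3^2 + 2·3 + 2 ↦ 4^(4 + 1) + 2·4^2 + 2·4 + 2|_4 = 1066 ⇒ 1065
(2) 1065|_4 = 4^(4 + 1) + 2·4^2 + 2·4 + 1 ↦ 5^(5 + 1) + 2·5^2 + 2·5 + 1|_5 = 15686 ⇒ 15685
(3) 15685|_5 = 5^(5 + 1) + 2·5^2 + 2·5 ↦ 6^(6 + 1) + 2·6^2 + 2·6|_6 = 280020 ⇒ 280019
(4) 280019|_6 = 6^(6 + 1) + 2·6^2 + 6 + 5 ↦ 7^(7 + 1) + 2·7^2 + 7 + 5|_7 = 5764911 ⇒ 5764910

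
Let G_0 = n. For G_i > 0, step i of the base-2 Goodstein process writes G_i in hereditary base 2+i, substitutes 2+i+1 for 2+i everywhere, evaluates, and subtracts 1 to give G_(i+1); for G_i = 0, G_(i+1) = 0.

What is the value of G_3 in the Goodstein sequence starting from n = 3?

2

G_0=3  [base 2] 2 + 1  →[2↦3]→  3 + 1 = 4  −1 ⇒ G_1=3
G_1=3  [base 3] 3  →[3↦4]→  4 = 4  −1 ⇒ G_2=3
G_2=3  [base 4] 3  →[4↦5]→  3 = 3  −1 ⇒ G_3=2
G_3=2  [base 5] 2  →[5↦6]→  2 = 2  −1 ⇒ G_4=1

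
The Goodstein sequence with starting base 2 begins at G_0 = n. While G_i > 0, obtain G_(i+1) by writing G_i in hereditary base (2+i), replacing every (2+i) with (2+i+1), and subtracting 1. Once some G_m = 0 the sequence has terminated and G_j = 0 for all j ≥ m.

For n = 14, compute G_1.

110

G_0 = 14. HB_2(14) = 2^(2 + 1) + 2^2 + 2. Bump = 111. G_1 = 110.
G_1 = 110. HB_3(110) = 3^(3 + 1) + 3^3 + 2. Bump = 1282. G_2 = 1281.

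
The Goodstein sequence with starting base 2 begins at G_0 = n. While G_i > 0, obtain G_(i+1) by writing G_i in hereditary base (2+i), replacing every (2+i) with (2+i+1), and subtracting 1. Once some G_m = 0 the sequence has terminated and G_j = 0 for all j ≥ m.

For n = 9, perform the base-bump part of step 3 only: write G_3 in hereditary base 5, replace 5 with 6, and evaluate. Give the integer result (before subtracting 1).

140744

G_0=9  [base 2] 2^(2 + 1) + 1  →[2↦3]→  3^(3 + 1) + 1 = 82  −1 ⇒ G_1=81
G_1=81  [base 3] 3^(3 + 1)  →[3↦4]→  4^(4 + 1) = 1024  −1 ⇒ G_2=1023
G_2=1023  [base 4] 3·4^4 + 3·4^3 + 3·4^2 + 3·4 + 3  →[4↦5]→  3·5^5 + 3·5^3 + 3·5^2 + 3·5 + 3 = 9843  −1 ⇒ G_3=9842
G_3=9842  [base 5] 3·5^5 + 3·5^3 + 3·5^2 + 3·5 + 2  →[5↦6]→  3·6^6 + 3·6^3 + 3·6^2 + 3·6 + 2 = 140744  −1 ⇒ G_4=140743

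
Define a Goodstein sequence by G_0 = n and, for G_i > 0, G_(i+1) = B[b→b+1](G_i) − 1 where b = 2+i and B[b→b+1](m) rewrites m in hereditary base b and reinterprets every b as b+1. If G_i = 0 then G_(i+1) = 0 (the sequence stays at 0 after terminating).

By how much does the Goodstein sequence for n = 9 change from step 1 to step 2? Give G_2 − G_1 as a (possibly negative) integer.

942

base 2: 9 = 2^(2 + 1) + 1; at 3: 3^(3 + 1) + 1 = 82; next = 81
base 3: 81 = 3^(3 + 1); at 4: 4^(4 + 1) = 1024; next = 1023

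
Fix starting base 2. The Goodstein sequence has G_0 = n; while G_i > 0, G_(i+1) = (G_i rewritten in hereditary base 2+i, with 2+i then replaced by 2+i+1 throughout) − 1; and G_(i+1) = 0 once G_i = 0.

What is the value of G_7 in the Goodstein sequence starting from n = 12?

3486784574

step 0: 12 = 2^(2 + 1) + 2^2; sub 3 for 2: 3^(3 + 1) + 3^3; = 108; G_1 = 108−1 = 107
step 1: 107 = 3^(3 + 1) + 2·3^2 + 2·3 + 2; sub 4 for 3: 4^(4 + 1) + 2·4^2 + 2·4 + 2; = 1066; G_2 = 1066−1 = 1065
step 2: 1065 = 4^(4 + 1) + 2·4^2 + 2·4 + 1; sub 5 for 4: 5^(5 + 1) + 2·5^2 + 2·5 + 1; = 15686; G_3 = 15686−1 = 15685
step 3: 15685 = 5^(5 + 1) + 2·5^2 + 2·5; sub 6 for 5: 6^(6 + 1) + 2·6^2 + 2·6; = 280020; G_4 = 280020−1 = 280019
step 4: 280019 = 6^(6 + 1) + 2·6^2 + 6 + 5; sub 7 for 6: 7^(7 + 1) + 2·7^2 + 7 + 5; = 5764911; G_5 = 5764911−1 = 5764910
step 5: 5764910 = 7^(7 + 1) + 2·7^2 + 7 + 4; sub 8 for 7: 8^(8 + 1) + 2·8^2 + 8 + 4; = 134217868; G_6 = 134217868−1 = 134217867
step 6: 134217867 = 8^(8 + 1) + 2·8^2 + 8 + 3; sub 9 for 8: 9^(9 + 1) + 2·9^2 + 9 + 3; = 3486784575; G_7 = 3486784575−1 = 3486784574
step 7: 3486784574 = 9^(9 + 1) + 2·9^2 + 9 + 2; sub 10 for 9: 10^(10 + 1) + 2·10^2 + 10 + 2; = 100000000212; G_8 = 100000000212−1 = 100000000211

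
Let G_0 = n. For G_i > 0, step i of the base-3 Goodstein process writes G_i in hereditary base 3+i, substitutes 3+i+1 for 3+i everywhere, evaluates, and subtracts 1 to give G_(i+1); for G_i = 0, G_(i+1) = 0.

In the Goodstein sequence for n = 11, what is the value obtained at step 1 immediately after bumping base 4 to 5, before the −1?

G_0=11  [base 3] 3^2 + 2  →[3↦4]→  4^2 + 2 = 18  −1 ⇒ G_1=17
G_1=17  [base 4] 4^2 + 1  →[4↦5]→  5^2 + 1 = 26  −1 ⇒ G_2=25

26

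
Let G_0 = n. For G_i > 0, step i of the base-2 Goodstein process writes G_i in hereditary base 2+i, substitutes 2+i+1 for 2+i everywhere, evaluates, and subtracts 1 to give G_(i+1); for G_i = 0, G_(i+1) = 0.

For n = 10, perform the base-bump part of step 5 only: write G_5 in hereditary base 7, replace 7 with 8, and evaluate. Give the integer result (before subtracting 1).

G_0 = 10. HB_2(10) = 2^(2 + 1) + 2. Bump = 84. G_1 = 83.
G_1 = 83. HB_3(83) = 3^(3 + 1) + 2. Bump = 1026. G_2 = 1025.
G_2 = 1025. HB_4(1025) = 4^(4 + 1) + 1. Bump = 15626. G_3 = 15625.
G_3 = 15625. HB_5(15625) = 5^(5 + 1). Bump = 279936. G_4 = 279935.
G_4 = 279935. HB_6(279935) = 5·6^6 + 5·6^5 + 5·6^4 + 5·6^3 + 5·6^2 + 5·6 + 5. Bump = 4215755. G_5 = 4215754.
G_5 = 4215754. HB_7(4215754) = 5·7^7 + 5·7^5 + 5·7^4 + 5·7^3 + 5·7^2 + 5·7 + 4. Bump = 84073324. G_6 = 84073323.

84073324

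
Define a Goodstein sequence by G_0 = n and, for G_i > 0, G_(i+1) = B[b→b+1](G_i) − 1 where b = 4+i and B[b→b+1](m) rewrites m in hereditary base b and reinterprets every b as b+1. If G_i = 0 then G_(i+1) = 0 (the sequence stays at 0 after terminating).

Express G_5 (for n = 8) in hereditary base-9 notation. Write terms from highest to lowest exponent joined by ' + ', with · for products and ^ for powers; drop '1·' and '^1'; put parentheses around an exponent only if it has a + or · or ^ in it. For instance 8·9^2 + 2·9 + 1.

9

step 0: 8 = 2·4; sub 5 for 4: 2·5; = 10; G_1 = 10−1 = 9
step 1: 9 = 5 + 4; sub 6 for 5: 6 + 4; = 10; G_2 = 10−1 = 9
step 2: 9 = 6 + 3; sub 7 for 6: 7 + 3; = 10; G_3 = 10−1 = 9
step 3: 9 = 7 + 2; sub 8 for 7: 8 + 2; = 10; G_4 = 10−1 = 9
step 4: 9 = 8 + 1; sub 9 for 8: 9 + 1; = 10; G_5 = 10−1 = 9
step 5: 9 = 9; sub 10 for 9: 10; = 10; G_6 = 10−1 = 9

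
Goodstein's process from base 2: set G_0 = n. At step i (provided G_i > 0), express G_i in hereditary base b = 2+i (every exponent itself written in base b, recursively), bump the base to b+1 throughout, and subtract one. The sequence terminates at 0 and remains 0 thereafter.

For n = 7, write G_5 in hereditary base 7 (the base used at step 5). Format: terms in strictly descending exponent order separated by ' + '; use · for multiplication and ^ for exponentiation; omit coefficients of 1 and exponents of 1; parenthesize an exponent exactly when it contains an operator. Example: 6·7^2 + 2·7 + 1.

i=0: 7 = 2^2 + 2 + 1 (b=2); 2→3: 3^3 + 3 + 1 = 31; 31−1 = 30
i=1: 30 = 3^3 + 3 (b=3); 3→4: 4^4 + 4 = 260; 260−1 = 259
i=2: 259 = 4^4 + 3 (b=4); 4→5: 5^5 + 3 = 3128; 3128−1 = 3127
i=3: 3127 = 5^5 + 2 (b=5); 5→6: 6^6 + 2 = 46658; 46658−1 = 46657
i=4: 46657 = 6^6 + 1 (b=6); 6→7: 7^7 + 1 = 823544; 823544−1 = 823543
i=5: 823543 = 7^7 (b=7); 7→8: 8^8 = 16777216; 16777216−1 = 16777215

7^7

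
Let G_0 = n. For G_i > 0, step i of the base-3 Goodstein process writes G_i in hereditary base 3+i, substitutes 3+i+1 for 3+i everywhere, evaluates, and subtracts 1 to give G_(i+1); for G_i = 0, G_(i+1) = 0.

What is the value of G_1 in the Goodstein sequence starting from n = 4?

4 —HB3→ 3 + 1 —bump→ 4 + 1 = 5 —(−1)→ 4
4 —HB4→ 4 —bump→ 5 = 5 —(−1)→ 4

4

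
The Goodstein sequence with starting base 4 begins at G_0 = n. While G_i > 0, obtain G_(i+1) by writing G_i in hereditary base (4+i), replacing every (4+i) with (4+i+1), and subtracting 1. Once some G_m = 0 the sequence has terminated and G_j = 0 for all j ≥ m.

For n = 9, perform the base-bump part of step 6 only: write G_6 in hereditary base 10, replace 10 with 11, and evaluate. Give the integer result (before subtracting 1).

9 —HB4→ 2·4 + 1 —bump→ 2·5 + 1 = 11 —(−1)→ 10
10 —HB5→ 2·5 —bump→ 2·6 = 12 —(−1)→ 11
11 —HB6→ 6 + 5 —bump→ 7 + 5 = 12 —(−1)→ 11
11 —HB7→ 7 + 4 —bump→ 8 + 4 = 12 —(−1)→ 11
11 —HB8→ 8 + 3 —bump→ 9 + 3 = 12 —(−1)→ 11
11 —HB9→ 9 + 2 —bump→ 10 + 2 = 12 —(−1)→ 11

12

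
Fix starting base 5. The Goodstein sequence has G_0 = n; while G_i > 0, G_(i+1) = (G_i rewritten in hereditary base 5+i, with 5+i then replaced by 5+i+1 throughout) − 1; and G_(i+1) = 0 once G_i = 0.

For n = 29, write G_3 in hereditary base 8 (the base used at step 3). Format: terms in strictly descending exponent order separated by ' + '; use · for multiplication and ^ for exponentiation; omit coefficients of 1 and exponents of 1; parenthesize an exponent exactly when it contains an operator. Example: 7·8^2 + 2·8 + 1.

[0] 29 ≡ 5^2 + 4 (base 5). Lift 6: 40. −1: 39.
[1] 39 ≡ 6^2 + 3 (base 6). Lift 7: 52. −1: 51.
[2] 51 ≡ 7^2 + 2 (base 7). Lift 8: 66. −1: 65.

8^2 + 1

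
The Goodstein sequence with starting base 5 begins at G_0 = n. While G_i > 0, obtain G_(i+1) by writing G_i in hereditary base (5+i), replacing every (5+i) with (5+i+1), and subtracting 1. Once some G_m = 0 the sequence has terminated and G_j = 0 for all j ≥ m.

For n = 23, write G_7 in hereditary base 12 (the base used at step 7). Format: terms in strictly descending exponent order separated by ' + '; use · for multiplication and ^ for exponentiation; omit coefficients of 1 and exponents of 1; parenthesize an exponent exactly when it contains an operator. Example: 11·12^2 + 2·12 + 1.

(0) 23|_5 = 4·5 + 3 ↦ 4·6 + 3|_6 = 27 ⇒ 26
(1) 26|_6 = 4·6 + 2 ↦ 4·7 + 2|_7 = 30 ⇒ 29
(2) 29|_7 = 4·7 + 1 ↦ 4·8 + 1|_8 = 33 ⇒ 32
(3) 32|_8 = 4·8 ↦ 4·9|_9 = 36 ⇒ 35
(4) 35|_9 = 3·9 + 8 ↦ 3·10 + 8|_10 = 38 ⇒ 37
(5) 37|_10 = 3·10 + 7 ↦ 3·11 + 7|_11 = 40 ⇒ 39
(6) 39|_11 = 3·11 + 6 ↦ 3·12 + 6|_12 = 42 ⇒ 41

3·12 + 5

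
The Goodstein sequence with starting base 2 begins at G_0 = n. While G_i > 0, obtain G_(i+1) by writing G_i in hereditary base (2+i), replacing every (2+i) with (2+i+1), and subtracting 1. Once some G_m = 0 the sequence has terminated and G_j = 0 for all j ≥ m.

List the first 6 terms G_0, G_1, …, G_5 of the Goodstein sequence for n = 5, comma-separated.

G_0=5  [base 2] 2^2 + 1  →[2↦3]→  3^3 + 1 = 28  −1 ⇒ G_1=27
G_1=27  [base 3] 3^3  →[3↦4]→  4^4 = 256  −1 ⇒ G_2=255
G_2=255  [base 4] 3·4^3 + 3·4^2 + 3·4 + 3  →[4↦5]→  3·5^3 + 3·5^2 + 3·5 + 3 = 468  −1 ⇒ G_3=467
G_3=467  [base 5] 3·5^3 + 3·5^2 + 3·5 + 2  →[5↦6]→  3·6^3 + 3·6^2 + 3·6 + 2 = 776  −1 ⇒ G_4=775
G_4=775  [base 6] 3·6^3 + 3·6^2 + 3·6 + 1  →[6↦7]→  3·7^3 + 3·7^2 + 3·7 + 1 = 1198  −1 ⇒ G_5=1197

5, 27, 255, 467, 775, 1197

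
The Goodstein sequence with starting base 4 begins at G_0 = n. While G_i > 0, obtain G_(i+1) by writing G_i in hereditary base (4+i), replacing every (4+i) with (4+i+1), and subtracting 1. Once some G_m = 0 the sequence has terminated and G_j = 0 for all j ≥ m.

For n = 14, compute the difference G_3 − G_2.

G_0=14  [base 4] 3·4 + 2  →[4↦5]→  3·5 + 2 = 17  −1 ⇒ G_1=16
G_1=16  [base 5] 3·5 + 1  →[5↦6]→  3·6 + 1 = 19  −1 ⇒ G_2=18
G_2=18  [base 6] 3·6  →[6↦7]→  3·7 = 21  −1 ⇒ G_3=20

2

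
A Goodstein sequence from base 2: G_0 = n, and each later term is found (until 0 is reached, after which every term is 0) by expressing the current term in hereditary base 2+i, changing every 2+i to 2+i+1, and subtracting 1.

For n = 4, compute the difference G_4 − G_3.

i=0: 4 = 2^2 (b=2); 2→3: 3^3 = 27; 27−1 = 26
i=1: 26 = 2·3^2 + 2·3 + 2 (b=3); 3→4: 2·4^2 + 2·4 + 2 = 42; 42−1 = 41
i=2: 41 = 2·4^2 + 2·4 + 1 (b=4); 4→5: 2·5^2 + 2·5 + 1 = 61; 61−1 = 60
i=3: 60 = 2·5^2 + 2·5 (b=5); 5→6: 2·6^2 + 2·6 = 84; 84−1 = 83

23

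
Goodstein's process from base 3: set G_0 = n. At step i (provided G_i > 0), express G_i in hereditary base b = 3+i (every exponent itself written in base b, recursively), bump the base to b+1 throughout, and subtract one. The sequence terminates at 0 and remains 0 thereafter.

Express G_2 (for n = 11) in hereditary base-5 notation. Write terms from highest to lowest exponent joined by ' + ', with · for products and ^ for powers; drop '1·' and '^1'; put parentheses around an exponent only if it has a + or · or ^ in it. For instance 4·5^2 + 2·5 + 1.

11 —HB3→ 3^2 + 2 —bump→ 4^2 + 2 = 18 —(−1)→ 17
17 —HB4→ 4^2 + 1 —bump→ 5^2 + 1 = 26 —(−1)→ 25
25 —HB5→ 5^2 —bump→ 6^2 = 36 —(−1)→ 35

5^2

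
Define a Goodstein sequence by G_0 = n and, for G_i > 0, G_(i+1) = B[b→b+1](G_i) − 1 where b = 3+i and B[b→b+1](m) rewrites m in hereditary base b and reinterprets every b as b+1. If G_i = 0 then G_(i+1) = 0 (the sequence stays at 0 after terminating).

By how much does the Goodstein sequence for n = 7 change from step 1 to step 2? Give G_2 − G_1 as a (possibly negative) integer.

base 3: 7 = 2·3 + 1; at 4: 2·4 + 1 = 9; next = 8
base 4: 8 = 2·4; at 5: 2·5 = 10; next = 9

1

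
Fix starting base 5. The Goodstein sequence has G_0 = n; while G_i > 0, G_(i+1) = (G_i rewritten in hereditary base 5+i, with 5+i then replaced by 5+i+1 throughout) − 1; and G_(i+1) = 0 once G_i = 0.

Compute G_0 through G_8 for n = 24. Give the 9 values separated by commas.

24 —HB5→ 4·5 + 4 —bump→ 4·6 + 4 = 28 —(−1)→ 27
27 —HB6→ 4·6 + 3 —bump→ 4·7 + 3 = 31 —(−1)→ 30
30 —HB7→ 4·7 + 2 —bump→ 4·8 + 2 = 34 —(−1)→ 33
33 —HB8→ 4·8 + 1 —bump→ 4·9 + 1 = 37 —(−1)→ 36
36 —HB9→ 4·9 —bump→ 4·10 = 40 —(−1)→ 39
39 —HB10→ 3·10 + 9 —bump→ 3·11 + 9 = 42 —(−1)→ 41
41 —HB11→ 3·11 + 8 —bump→ 3·12 + 8 = 44 —(−1)→ 43
43 —HB12→ 3·12 + 7 —bump→ 3·13 + 7 = 46 —(−1)→ 45

24, 27, 30, 33, 36, 39, 41, 43, 45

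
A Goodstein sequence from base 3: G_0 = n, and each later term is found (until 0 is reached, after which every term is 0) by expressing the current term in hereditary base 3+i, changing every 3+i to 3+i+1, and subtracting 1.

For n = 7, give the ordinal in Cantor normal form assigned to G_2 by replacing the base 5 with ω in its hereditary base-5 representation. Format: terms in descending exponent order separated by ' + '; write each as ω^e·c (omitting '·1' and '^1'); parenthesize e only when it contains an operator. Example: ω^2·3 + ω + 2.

ω + 4

(0) 7|_3 = 2·3 + 1 ↦ 2·4 + 1|_4 = 9 ⇒ 8
(1) 8|_4 = 2·4 ↦ 2·5|_5 = 10 ⇒ 9
(2) 9|_5 = 5 + 4 ↦ 6 + 4|_6 = 10 ⇒ 9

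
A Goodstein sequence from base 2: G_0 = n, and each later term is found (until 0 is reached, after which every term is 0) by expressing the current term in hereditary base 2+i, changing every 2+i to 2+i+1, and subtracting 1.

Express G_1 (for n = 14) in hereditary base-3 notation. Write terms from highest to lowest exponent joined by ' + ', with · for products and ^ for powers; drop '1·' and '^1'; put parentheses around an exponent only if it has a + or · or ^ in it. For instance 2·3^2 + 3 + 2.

[0] 14 ≡ 2^(2 + 1) + 2^2 + 2 (base 2). Lift 3: 111. −1: 110.
[1] 110 ≡ 3^(3 + 1) + 3^3 + 2 (base 3). Lift 4: 1282. −1: 1281.

3^(3 + 1) + 3^3 + 2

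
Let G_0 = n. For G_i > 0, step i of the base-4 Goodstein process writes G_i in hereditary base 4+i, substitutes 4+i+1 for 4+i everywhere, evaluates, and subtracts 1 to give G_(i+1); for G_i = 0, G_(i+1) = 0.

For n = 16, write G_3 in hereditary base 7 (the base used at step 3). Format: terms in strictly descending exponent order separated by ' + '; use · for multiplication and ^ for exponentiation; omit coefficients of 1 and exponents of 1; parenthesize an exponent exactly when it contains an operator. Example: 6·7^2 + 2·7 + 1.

4·7 + 2

base 4: 16 = 4^2; at 5: 5^2 = 25; next = 24
base 5: 24 = 4·5 + 4; at 6: 4·6 + 4 = 28; next = 27
base 6: 27 = 4·6 + 3; at 7: 4·7 + 3 = 31; next = 30
base 7: 30 = 4·7 + 2; at 8: 4·8 + 2 = 34; next = 33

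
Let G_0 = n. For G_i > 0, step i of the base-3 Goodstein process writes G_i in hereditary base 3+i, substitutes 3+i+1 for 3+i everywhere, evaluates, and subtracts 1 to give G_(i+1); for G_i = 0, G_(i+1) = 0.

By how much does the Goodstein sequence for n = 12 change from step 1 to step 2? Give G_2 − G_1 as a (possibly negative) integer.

12 —HB3→ 3^2 + 3 —bump→ 4^2 + 4 = 20 —(−1)→ 19
19 —HB4→ 4^2 + 3 —bump→ 5^2 + 3 = 28 —(−1)→ 27

8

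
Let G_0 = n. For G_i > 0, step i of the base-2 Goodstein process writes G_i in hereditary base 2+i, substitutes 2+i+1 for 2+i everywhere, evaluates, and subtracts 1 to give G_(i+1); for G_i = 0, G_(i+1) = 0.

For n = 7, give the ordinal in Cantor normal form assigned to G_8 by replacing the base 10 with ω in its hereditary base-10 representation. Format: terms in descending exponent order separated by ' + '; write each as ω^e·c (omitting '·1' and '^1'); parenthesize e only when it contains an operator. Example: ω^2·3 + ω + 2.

7 —HB2→ 2^2 + 2 + 1 —bump→ 3^3 + 3 + 1 = 31 —(−1)→ 30
30 —HB3→ 3^3 + 3 —bump→ 4^4 + 4 = 260 —(−1)→ 259
259 —HB4→ 4^4 + 3 —bump→ 5^5 + 3 = 3128 —(−1)→ 3127
3127 —HB5→ 5^5 + 2 —bump→ 6^6 + 2 = 46658 —(−1)→ 46657
46657 —HB6→ 6^6 + 1 —bump→ 7^7 + 1 = 823544 —(−1)→ 823543
823543 —HB7→ 7^7 —bump→ 8^8 = 16777216 —(−1)→ 16777215
16777215 —HB8→ 7·8^7 + 7·8^6 + 7·8^5 + 7·8^4 + 7·8^3 + 7·8^2 + 7·8 + 7 —bump→ 7·9^7 + 7·9^6 + 7·9^5 + 7·9^4 + 7·9^3 + 7·9^2 + 7·9 + 7 = 37665880 —(−1)→ 37665879
37665879 —HB9→ 7·9^7 + 7·9^6 + 7·9^5 + 7·9^4 + 7·9^3 + 7·9^2 + 7·9 + 6 —bump→ 7·10^7 + 7·10^6 + 7·10^5 + 7·10^4 + 7·10^3 + 7·10^2 + 7·10 + 6 = 77777776 —(−1)→ 77777775
77777775 —HB10→ 7·10^7 + 7·10^6 + 7·10^5 + 7·10^4 + 7·10^3 + 7·10^2 + 7·10 + 5 —bump→ 7·11^7 + 7·11^6 + 7·11^5 + 7·11^4 + 7·11^3 + 7·11^2 + 7·11 + 5 = 150051214 —(−1)→ 150051213

ω^7·7 + ω^6·7 + ω^5·7 + ω^4·7 + ω^3·7 + ω^2·7 + ω·7 + 5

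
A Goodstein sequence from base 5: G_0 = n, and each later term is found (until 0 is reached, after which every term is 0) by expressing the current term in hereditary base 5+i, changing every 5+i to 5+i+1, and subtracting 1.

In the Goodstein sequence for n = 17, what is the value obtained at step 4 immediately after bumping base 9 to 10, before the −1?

26

G_0=17  [base 5] 3·5 + 2  →[5↦6]→  3·6 + 2 = 20  −1 ⇒ G_1=19
G_1=19  [base 6] 3·6 + 1  →[6↦7]→  3·7 + 1 = 22  −1 ⇒ G_2=21
G_2=21  [base 7] 3·7  →[7↦8]→  3·8 = 24  −1 ⇒ G_3=23
G_3=23  [base 8] 2·8 + 7  →[8↦9]→  2·9 + 7 = 25  −1 ⇒ G_4=24
G_4=24  [base 9] 2·9 + 6  →[9↦10]→  2·10 + 6 = 26  −1 ⇒ G_5=25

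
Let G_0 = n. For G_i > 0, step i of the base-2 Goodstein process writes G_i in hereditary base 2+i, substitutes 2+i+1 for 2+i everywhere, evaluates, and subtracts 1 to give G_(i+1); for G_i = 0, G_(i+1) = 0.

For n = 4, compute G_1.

26

[0] 4 ≡ 2^2 (base 2). Lift 3: 27. −1: 26.
[1] 26 ≡ 2·3^2 + 2·3 + 2 (base 3). Lift 4: 42. −1: 41.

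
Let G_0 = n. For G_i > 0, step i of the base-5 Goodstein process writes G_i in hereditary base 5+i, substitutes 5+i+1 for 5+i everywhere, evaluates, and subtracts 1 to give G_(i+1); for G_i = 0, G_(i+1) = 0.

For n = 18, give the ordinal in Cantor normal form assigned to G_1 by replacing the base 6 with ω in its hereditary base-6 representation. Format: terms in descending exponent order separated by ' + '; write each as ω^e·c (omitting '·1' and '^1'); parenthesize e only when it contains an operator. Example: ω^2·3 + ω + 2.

ω·3 + 2

base 5: 18 = 3·5 + 3; at 6: 3·6 + 3 = 21; next = 20
base 6: 20 = 3·6 + 2; at 7: 3·7 + 2 = 23; next = 22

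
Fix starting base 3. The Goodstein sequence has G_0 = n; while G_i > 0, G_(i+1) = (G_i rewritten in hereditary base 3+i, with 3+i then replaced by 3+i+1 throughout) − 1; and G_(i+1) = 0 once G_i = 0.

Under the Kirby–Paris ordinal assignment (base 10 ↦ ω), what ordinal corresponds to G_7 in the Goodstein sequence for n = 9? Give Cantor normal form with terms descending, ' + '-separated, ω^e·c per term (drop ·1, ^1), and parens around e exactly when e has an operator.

9 —HB3→ 3^2 —bump→ 4^2 = 16 —(−1)→ 15
15 —HB4→ 3·4 + 3 —bump→ 3·5 + 3 = 18 —(−1)→ 17
17 —HB5→ 3·5 + 2 —bump→ 3·6 + 2 = 20 —(−1)→ 19
19 —HB6→ 3·6 + 1 —bump→ 3·7 + 1 = 22 —(−1)→ 21
21 —HB7→ 3·7 —bump→ 3·8 = 24 —(−1)→ 23
23 —HB8→ 2·8 + 7 —bump→ 2·9 + 7 = 25 —(−1)→ 24
24 —HB9→ 2·9 + 6 —bump→ 2·10 + 6 = 26 —(−1)→ 25
25 —HB10→ 2·10 + 5 —bump→ 2·11 + 5 = 27 —(−1)→ 26

ω·2 + 5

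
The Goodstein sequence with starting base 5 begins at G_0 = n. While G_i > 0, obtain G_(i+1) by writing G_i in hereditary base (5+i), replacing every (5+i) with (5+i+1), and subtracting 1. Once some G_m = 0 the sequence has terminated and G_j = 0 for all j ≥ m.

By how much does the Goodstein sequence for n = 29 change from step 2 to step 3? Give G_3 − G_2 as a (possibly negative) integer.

14

base 5: 29 = 5^2 + 4; at 6: 6^2 + 4 = 40; next = 39
base 6: 39 = 6^2 + 3; at 7: 7^2 + 3 = 52; next = 51
base 7: 51 = 7^2 + 2; at 8: 8^2 + 2 = 66; next = 65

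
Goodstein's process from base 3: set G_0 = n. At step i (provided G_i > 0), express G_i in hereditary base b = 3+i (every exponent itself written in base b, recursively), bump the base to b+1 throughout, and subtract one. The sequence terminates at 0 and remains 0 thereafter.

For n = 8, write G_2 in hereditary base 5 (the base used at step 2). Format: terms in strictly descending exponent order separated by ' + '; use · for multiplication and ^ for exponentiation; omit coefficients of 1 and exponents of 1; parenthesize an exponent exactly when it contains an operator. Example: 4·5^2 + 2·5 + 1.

base 3: 8 = 2·3 + 2; at 4: 2·4 + 2 = 10; next = 9
base 4: 9 = 2·4 + 1; at 5: 2·5 + 1 = 11; next = 10

2·5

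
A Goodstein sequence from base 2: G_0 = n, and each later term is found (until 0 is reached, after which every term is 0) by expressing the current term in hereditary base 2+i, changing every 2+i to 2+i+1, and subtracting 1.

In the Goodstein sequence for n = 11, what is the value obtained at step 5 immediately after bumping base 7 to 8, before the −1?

134217728

G_0 = 11. HB_2(11) = 2^(2 + 1) + 2 + 1. Bump = 85. G_1 = 84.
G_1 = 84. HB_3(84) = 3^(3 + 1) + 3. Bump = 1028. G_2 = 1027.
G_2 = 1027. HB_4(1027) = 4^(4 + 1) + 3. Bump = 15628. G_3 = 15627.
G_3 = 15627. HB_5(15627) = 5^(5 + 1) + 2. Bump = 279938. G_4 = 279937.
G_4 = 279937. HB_6(279937) = 6^(6 + 1) + 1. Bump = 5764802. G_5 = 5764801.
G_5 = 5764801. HB_7(5764801) = 7^(7 + 1). Bump = 134217728. G_6 = 134217727.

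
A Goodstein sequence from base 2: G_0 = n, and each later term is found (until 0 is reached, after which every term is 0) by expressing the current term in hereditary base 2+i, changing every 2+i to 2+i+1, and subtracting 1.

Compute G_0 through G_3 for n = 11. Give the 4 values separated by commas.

11, 84, 1027, 15627

i=0: 11 = 2^(2 + 1) + 2 + 1 (b=2); 2→3: 3^(3 + 1) + 3 + 1 = 85; 85−1 = 84
i=1: 84 = 3^(3 + 1) + 3 (b=3); 3→4: 4^(4 + 1) + 4 = 1028; 1028−1 = 1027
i=2: 1027 = 4^(4 + 1) + 3 (b=4); 4→5: 5^(5 + 1) + 3 = 15628; 15628−1 = 15627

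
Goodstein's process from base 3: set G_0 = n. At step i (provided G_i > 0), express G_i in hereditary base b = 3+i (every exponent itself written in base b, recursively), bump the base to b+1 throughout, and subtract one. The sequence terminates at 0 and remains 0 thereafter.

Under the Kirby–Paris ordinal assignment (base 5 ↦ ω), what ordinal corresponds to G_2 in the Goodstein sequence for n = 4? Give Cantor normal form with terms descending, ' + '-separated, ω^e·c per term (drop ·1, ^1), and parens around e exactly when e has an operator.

4

4 —HB3→ 3 + 1 —bump→ 4 + 1 = 5 —(−1)→ 4
4 —HB4→ 4 —bump→ 5 = 5 —(−1)→ 4
4 —HB5→ 4 —bump→ 4 = 4 —(−1)→ 3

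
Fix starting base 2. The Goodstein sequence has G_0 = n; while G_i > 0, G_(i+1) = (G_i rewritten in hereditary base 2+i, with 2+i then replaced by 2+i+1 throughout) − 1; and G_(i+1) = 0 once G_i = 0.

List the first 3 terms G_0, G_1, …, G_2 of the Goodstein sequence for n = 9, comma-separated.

9, 81, 1023

[0] 9 ≡ 2^(2 + 1) + 1 (base 2). Lift 3: 82. −1: 81.
[1] 81 ≡ 3^(3 + 1) (base 3). Lift 4: 1024. −1: 1023.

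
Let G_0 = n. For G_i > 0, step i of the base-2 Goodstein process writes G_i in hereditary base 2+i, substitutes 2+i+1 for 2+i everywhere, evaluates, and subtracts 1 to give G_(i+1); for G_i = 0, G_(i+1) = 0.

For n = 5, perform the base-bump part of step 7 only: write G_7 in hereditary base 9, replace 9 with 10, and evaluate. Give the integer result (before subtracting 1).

3326

(0) 5|_2 = 2^2 + 1 ↦ 3^3 + 1|_3 = 28 ⇒ 27
(1) 27|_3 = 3^3 ↦ 4^4|_4 = 256 ⇒ 255
(2) 255|_4 = 3·4^3 + 3·4^2 + 3·4 + 3 ↦ 3·5^3 + 3·5^2 + 3·5 + 3|_5 = 468 ⇒ 467
(3) 467|_5 = 3·5^3 + 3·5^2 + 3·5 + 2 ↦ 3·6^3 + 3·6^2 + 3·6 + 2|_6 = 776 ⇒ 775
(4) 775|_6 = 3·6^3 + 3·6^2 + 3·6 + 1 ↦ 3·7^3 + 3·7^2 + 3·7 + 1|_7 = 1198 ⇒ 1197
(5) 1197|_7 = 3·7^3 + 3·7^2 + 3·7 ↦ 3·8^3 + 3·8^2 + 3·8|_8 = 1752 ⇒ 1751
(6) 1751|_8 = 3·8^3 + 3·8^2 + 2·8 + 7 ↦ 3·9^3 + 3·9^2 + 2·9 + 7|_9 = 2455 ⇒ 2454
(7) 2454|_9 = 3·9^3 + 3·9^2 + 2·9 + 6 ↦ 3·10^3 + 3·10^2 + 2·10 + 6|_10 = 3326 ⇒ 3325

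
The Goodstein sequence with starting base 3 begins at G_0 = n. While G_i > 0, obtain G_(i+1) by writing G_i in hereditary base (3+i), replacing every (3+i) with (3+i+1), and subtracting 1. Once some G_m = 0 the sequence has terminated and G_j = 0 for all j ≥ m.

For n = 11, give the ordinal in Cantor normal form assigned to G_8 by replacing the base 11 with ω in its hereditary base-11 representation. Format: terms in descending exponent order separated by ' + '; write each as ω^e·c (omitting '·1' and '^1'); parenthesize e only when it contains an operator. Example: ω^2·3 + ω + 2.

(0) 11|_3 = 3^2 + 2 ↦ 4^2 + 2|_4 = 18 ⇒ 17
(1) 17|_4 = 4^2 + 1 ↦ 5^2 + 1|_5 = 26 ⇒ 25
(2) 25|_5 = 5^2 ↦ 6^2|_6 = 36 ⇒ 35
(3) 35|_6 = 5·6 + 5 ↦ 5·7 + 5|_7 = 40 ⇒ 39
(4) 39|_7 = 5·7 + 4 ↦ 5·8 + 4|_8 = 44 ⇒ 43
(5) 43|_8 = 5·8 + 3 ↦ 5·9 + 3|_9 = 48 ⇒ 47
(6) 47|_9 = 5·9 + 2 ↦ 5·10 + 2|_10 = 52 ⇒ 51
(7) 51|_10 = 5·10 + 1 ↦ 5·11 + 1|_11 = 56 ⇒ 55

ω·5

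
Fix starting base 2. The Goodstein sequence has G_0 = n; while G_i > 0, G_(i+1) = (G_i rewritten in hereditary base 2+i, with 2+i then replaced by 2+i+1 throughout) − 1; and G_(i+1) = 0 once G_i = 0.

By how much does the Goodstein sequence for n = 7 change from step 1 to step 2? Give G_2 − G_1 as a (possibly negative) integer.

i=0: 7 = 2^2 + 2 + 1 (b=2); 2→3: 3^3 + 3 + 1 = 31; 31−1 = 30
i=1: 30 = 3^3 + 3 (b=3); 3→4: 4^4 + 4 = 260; 260−1 = 259

229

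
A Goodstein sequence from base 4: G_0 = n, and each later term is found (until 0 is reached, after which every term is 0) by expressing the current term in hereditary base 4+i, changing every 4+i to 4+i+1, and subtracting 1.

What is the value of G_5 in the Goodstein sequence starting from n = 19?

(0) 19|_4 = 4^2 + 3 ↦ 5^2 + 3|_5 = 28 ⇒ 27
(1) 27|_5 = 5^2 + 2 ↦ 6^2 + 2|_6 = 38 ⇒ 37
(2) 37|_6 = 6^2 + 1 ↦ 7^2 + 1|_7 = 50 ⇒ 49
(3) 49|_7 = 7^2 ↦ 8^2|_8 = 64 ⇒ 63
(4) 63|_8 = 7·8 + 7 ↦ 7·9 + 7|_9 = 70 ⇒ 69
(5) 69|_9 = 7·9 + 6 ↦ 7·10 + 6|_10 = 76 ⇒ 75

69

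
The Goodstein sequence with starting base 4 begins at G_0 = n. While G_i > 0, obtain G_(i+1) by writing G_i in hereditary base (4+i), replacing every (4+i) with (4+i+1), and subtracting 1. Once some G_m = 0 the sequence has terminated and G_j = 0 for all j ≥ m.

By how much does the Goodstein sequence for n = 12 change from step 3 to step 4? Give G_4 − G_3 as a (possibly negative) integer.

[0] 12 ≡ 3·4 (base 4). Lift 5: 15. −1: 14.
[1] 14 ≡ 2·5 + 4 (base 5). Lift 6: 16. −1: 15.
[2] 15 ≡ 2·6 + 3 (base 6). Lift 7: 17. −1: 16.
[3] 16 ≡ 2·7 + 2 (base 7). Lift 8: 18. −1: 17.

1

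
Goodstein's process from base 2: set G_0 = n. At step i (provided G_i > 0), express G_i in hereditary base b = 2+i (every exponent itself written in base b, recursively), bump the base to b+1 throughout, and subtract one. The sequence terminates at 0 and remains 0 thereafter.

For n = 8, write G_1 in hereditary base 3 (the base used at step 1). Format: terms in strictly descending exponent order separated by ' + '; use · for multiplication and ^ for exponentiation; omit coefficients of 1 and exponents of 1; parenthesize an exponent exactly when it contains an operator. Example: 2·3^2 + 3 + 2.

2·3^3 + 2·3^2 + 2·3 + 2

G_0 = 8. HB_2(8) = 2^(2 + 1). Bump = 81. G_1 = 80.
G_1 = 80. HB_3(80) = 2·3^3 + 2·3^2 + 2·3 + 2. Bump = 554. G_2 = 553.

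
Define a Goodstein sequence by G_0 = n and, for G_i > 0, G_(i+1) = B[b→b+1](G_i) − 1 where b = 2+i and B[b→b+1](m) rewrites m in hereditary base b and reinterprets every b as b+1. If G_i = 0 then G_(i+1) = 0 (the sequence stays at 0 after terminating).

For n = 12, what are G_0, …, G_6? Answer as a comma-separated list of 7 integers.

step 0: 12 = 2^(2 + 1) + 2^2; sub 3 for 2: 3^(3 + 1) + 3^3; = 108; G_1 = 108−1 = 107
step 1: 107 = 3^(3 + 1) + 2·3^2 + 2·3 + 2; sub 4 for 3: 4^(4 + 1) + 2·4^2 + 2·4 + 2; = 1066; G_2 = 1066−1 = 1065
step 2: 1065 = 4^(4 + 1) + 2·4^2 + 2·4 + 1; sub 5 for 4: 5^(5 + 1) + 2·5^2 + 2·5 + 1; = 15686; G_3 = 15686−1 = 15685
step 3: 15685 = 5^(5 + 1) + 2·5^2 + 2·5; sub 6 for 5: 6^(6 + 1) + 2·6^2 + 2·6; = 280020; G_4 = 280020−1 = 280019
step 4: 280019 = 6^(6 + 1) + 2·6^2 + 6 + 5; sub 7 for 6: 7^(7 + 1) + 2·7^2 + 7 + 5; = 5764911; G_5 = 5764911−1 = 5764910
step 5: 5764910 = 7^(7 + 1) + 2·7^2 + 7 + 4; sub 8 for 7: 8^(8 + 1) + 2·8^2 + 8 + 4; = 134217868; G_6 = 134217868−1 = 134217867

12, 107, 1065, 15685, 280019, 5764910, 134217867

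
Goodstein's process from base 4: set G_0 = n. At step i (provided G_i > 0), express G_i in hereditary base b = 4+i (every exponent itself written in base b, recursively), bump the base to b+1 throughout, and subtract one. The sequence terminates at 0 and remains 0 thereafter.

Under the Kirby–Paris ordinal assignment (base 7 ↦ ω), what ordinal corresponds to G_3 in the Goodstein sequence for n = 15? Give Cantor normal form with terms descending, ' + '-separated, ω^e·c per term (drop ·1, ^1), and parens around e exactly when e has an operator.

ω·3

(0) 15|_4 = 3·4 + 3 ↦ 3·5 + 3|_5 = 18 ⇒ 17
(1) 17|_5 = 3·5 + 2 ↦ 3·6 + 2|_6 = 20 ⇒ 19
(2) 19|_6 = 3·6 + 1 ↦ 3·7 + 1|_7 = 22 ⇒ 21
(3) 21|_7 = 3·7 ↦ 3·8|_8 = 24 ⇒ 23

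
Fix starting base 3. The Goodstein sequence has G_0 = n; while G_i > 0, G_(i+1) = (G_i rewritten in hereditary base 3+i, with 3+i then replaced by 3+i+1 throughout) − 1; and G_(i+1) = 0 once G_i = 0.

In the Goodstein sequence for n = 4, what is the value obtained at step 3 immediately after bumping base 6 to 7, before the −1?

step 0: 4 = 3 + 1; sub 4 for 3: 4 + 1; = 5; G_1 = 5−1 = 4
step 1: 4 = 4; sub 5 for 4: 5; = 5; G_2 = 5−1 = 4
step 2: 4 = 4; sub 6 for 5: 4; = 4; G_3 = 4−1 = 3
step 3: 3 = 3; sub 7 for 6: 3; = 3; G_4 = 3−1 = 2

3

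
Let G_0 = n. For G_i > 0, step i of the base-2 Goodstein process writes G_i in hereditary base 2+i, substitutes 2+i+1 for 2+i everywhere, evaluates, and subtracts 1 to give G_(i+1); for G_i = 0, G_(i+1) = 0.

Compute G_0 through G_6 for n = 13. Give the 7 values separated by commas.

i=0: 13 = 2^(2 + 1) + 2^2 + 1 (b=2); 2→3: 3^(3 + 1) + 3^3 + 1 = 109; 109−1 = 108
i=1: 108 = 3^(3 + 1) + 3^3 (b=3); 3→4: 4^(4 + 1) + 4^4 = 1280; 1280−1 = 1279
i=2: 1279 = 4^(4 + 1) + 3·4^3 + 3·4^2 + 3·4 + 3 (b=4); 4→5: 5^(5 + 1) + 3·5^3 + 3·5^2 + 3·5 + 3 = 16093; 16093−1 = 16092
i=3: 16092 = 5^(5 + 1) + 3·5^3 + 3·5^2 + 3·5 + 2 (b=5); 5→6: 6^(6 + 1) + 3·6^3 + 3·6^2 + 3·6 + 2 = 280712; 280712−1 = 280711
i=4: 280711 = 6^(6 + 1) + 3·6^3 + 3·6^2 + 3·6 + 1 (b=6); 6→7: 7^(7 + 1) + 3·7^3 + 3·7^2 + 3·7 + 1 = 5765999; 5765999−1 = 5765998
i=5: 5765998 = 7^(7 + 1) + 3·7^3 + 3·7^2 + 3·7 (b=7); 7→8: 8^(8 + 1) + 3·8^3 + 3·8^2 + 3·8 = 134219480; 134219480−1 = 134219479

13, 108, 1279, 16092, 280711, 5765998, 134219479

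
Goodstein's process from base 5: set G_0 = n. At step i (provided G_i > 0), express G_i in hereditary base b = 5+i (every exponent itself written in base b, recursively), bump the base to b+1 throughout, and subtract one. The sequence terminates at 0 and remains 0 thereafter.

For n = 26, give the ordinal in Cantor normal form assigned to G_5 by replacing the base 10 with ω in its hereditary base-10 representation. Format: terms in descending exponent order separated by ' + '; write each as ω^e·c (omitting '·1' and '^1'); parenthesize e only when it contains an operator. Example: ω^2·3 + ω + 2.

ω·6 + 3

base 5: 26 = 5^2 + 1; at 6: 6^2 + 1 = 37; next = 36
base 6: 36 = 6^2; at 7: 7^2 = 49; next = 48
base 7: 48 = 6·7 + 6; at 8: 6·8 + 6 = 54; next = 53
base 8: 53 = 6·8 + 5; at 9: 6·9 + 5 = 59; next = 58
base 9: 58 = 6·9 + 4; at 10: 6·10 + 4 = 64; next = 63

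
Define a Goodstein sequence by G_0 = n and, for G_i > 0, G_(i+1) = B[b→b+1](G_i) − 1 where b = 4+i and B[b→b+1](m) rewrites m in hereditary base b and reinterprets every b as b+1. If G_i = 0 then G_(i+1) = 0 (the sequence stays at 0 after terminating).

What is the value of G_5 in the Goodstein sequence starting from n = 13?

20

step 0: 13 = 3·4 + 1; sub 5 for 4: 3·5 + 1; = 16; G_1 = 16−1 = 15
step 1: 15 = 3·5; sub 6 for 5: 3·6; = 18; G_2 = 18−1 = 17
step 2: 17 = 2·6 + 5; sub 7 for 6: 2·7 + 5; = 19; G_3 = 19−1 = 18
step 3: 18 = 2·7 + 4; sub 8 for 7: 2·8 + 4; = 20; G_4 = 20−1 = 19
step 4: 19 = 2·8 + 3; sub 9 for 8: 2·9 + 3; = 21; G_5 = 21−1 = 20
step 5: 20 = 2·9 + 2; sub 10 for 9: 2·10 + 2; = 22; G_6 = 22−1 = 21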